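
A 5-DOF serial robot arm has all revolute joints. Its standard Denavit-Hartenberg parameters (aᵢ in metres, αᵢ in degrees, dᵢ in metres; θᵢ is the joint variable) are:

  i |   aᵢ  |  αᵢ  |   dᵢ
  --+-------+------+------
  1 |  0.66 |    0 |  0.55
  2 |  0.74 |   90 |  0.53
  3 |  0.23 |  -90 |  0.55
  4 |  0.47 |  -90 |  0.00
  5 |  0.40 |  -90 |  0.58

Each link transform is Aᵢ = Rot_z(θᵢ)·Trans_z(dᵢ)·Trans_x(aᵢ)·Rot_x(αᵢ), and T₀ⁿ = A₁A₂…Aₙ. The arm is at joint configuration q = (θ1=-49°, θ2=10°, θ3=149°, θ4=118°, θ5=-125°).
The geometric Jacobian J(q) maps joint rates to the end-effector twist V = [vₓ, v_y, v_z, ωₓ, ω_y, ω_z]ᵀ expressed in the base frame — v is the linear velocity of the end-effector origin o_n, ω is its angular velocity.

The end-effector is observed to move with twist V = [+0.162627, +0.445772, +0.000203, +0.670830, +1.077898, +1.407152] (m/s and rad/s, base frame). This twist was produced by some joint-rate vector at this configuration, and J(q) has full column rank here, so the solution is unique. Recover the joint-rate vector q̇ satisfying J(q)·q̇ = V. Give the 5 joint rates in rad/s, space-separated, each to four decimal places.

-0.4070 0.9440 -0.9500 -0.6650 -0.6600

o_n = [0.7563, -1.5447, 0.5957]
J₁: ẑ×o_n = [1.5447, 0.7563, -0.0000], ω = ẑ
J2: z=[0.0000, 0.0000, 1.0000] o=[0.4330, -0.4981, 0.5500] → [1.0466, 0.3233, -0.0000, 0.0000, 0.0000, 1.0000]
J3: z=[-0.6293, -0.7771, 0.0000] o=[1.0081, -0.9638, 1.0800] → [0.3764, -0.3048, 0.1699, -0.6293, -0.7771, 0.0000]
J4: z=[-0.4003, 0.3241, -0.8572] o=[0.5087, -1.2672, 1.1985] → [-0.4332, -0.4535, 0.0308, -0.4003, 0.3241, -0.8572]
J5: z=[0.2927, -0.8411, -0.4548] o=[0.9169, -1.0637, 1.0848] → [0.1927, 0.2162, -0.2759, 0.2927, -0.8411, -0.4548]
q̇ = J⁺·V = [-0.4070, 0.9440, -0.9500, -0.6650, -0.6600]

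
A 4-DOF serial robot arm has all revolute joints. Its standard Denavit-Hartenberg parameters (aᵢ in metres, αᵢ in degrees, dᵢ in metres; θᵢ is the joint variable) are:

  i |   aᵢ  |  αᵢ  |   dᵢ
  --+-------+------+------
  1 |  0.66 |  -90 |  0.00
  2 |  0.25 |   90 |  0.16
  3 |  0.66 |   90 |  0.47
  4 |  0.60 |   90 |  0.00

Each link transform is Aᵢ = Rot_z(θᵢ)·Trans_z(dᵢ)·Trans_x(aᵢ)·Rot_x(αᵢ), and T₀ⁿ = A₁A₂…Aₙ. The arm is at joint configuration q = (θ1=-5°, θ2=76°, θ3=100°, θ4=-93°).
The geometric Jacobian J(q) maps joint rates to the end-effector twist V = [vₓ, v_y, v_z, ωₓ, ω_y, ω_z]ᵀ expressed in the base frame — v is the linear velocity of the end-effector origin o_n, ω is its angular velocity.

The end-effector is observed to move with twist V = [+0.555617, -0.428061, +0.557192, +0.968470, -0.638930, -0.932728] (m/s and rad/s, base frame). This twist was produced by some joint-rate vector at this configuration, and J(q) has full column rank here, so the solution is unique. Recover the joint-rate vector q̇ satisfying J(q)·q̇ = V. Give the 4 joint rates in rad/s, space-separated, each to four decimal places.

-0.8370 -0.6120 0.9670 0.3450

o_n = [0.6345, 0.7265, -0.1679]
J₁: ẑ×o_n = [-0.7265, 0.6345, 0.0000], ω = ẑ
J2: z=[0.0872, 0.9962, 0.0000] o=[0.6575, -0.0575, 0.0000] → [-0.1673, 0.0146, 0.0913, 0.0872, 0.9962, 0.0000]
J3: z=[0.9666, -0.0846, 0.2419] o=[0.7317, 0.0966, -0.2426] → [-0.1587, -0.0957, 0.6007, 0.9666, -0.0846, 0.2419]
J4: z=[0.2525, 0.1522, -0.9556] o=[1.2150, 0.7068, -0.0177] → [-0.0040, 0.5927, 0.0934, 0.2525, 0.1522, -0.9556]
q̇ = J⁺·V = [-0.8370, -0.6120, 0.9670, 0.3450]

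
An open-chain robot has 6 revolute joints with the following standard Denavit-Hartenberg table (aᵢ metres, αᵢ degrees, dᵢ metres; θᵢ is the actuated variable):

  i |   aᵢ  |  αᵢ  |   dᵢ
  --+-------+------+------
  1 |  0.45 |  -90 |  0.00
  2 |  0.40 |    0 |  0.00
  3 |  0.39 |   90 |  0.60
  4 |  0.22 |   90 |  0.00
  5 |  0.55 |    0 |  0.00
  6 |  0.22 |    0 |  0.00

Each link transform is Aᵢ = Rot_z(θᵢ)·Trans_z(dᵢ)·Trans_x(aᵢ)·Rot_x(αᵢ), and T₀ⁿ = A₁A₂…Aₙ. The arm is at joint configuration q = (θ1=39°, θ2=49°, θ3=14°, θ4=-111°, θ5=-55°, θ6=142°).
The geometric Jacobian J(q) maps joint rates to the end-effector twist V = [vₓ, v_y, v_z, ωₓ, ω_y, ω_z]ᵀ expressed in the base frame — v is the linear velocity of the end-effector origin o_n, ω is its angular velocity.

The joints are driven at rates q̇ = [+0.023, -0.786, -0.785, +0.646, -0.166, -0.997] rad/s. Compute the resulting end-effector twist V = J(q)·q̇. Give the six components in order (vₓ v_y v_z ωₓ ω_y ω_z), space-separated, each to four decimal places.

o_n = [0.4060, 0.4438, -0.5795]
J₁: ẑ×o_n = [-0.4438, 0.4060, 0.0000], ω = ẑ
J2: z=[-0.6293, 0.7771, 0.0000] o=[0.3497, 0.2832, 0.0000] → [-0.4504, -0.3647, -0.1448, -0.6293, 0.7771, 0.0000]
J3: z=[-0.6293, 0.7771, 0.0000] o=[0.5537, 0.4483, -0.3019] → [-0.2158, -0.1747, 0.1176, -0.6293, 0.7771, 0.0000]
J4: z=[0.6924, 0.5607, 0.4540] o=[0.3137, 1.0261, -0.6494] → [0.3035, -0.0064, -0.4550, 0.6924, 0.5607, 0.4540]
J5: z=[-0.5549, 0.0118, 0.8318] o=[0.4151, 0.8439, -0.5791] → [0.3328, -0.0078, 0.2222, -0.5549, 0.0118, 0.8318]
J6: z=[-0.5549, 0.0118, 0.8318] o=[0.2486, 0.3301, -0.6829] → [-0.0933, 0.1883, -0.0649, -0.5549, 0.0118, 0.8318]
V = J·q̇ = [0.7470, 0.2425, -0.2446, 2.0813, -0.8724, -0.6511]

0.7470 0.2425 -0.2446 2.0813 -0.8724 -0.6511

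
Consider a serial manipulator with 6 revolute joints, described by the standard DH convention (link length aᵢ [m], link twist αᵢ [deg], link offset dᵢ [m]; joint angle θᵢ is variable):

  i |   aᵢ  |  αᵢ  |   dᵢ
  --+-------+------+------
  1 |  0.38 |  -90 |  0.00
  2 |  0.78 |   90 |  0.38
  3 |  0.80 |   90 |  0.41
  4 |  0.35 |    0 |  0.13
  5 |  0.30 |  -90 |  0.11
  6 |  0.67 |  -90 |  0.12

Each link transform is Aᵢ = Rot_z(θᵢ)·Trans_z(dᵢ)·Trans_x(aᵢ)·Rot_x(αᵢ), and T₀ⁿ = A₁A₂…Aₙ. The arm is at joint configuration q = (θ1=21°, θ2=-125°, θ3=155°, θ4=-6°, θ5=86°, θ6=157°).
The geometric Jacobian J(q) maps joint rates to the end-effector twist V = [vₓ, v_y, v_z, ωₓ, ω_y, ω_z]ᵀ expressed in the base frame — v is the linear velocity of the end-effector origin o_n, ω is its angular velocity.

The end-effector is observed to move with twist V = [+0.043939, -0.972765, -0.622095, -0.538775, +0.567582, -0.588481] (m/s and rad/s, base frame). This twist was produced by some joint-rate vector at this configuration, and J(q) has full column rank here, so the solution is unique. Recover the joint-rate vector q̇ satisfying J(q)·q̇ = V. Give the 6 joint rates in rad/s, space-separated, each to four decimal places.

0.2420 0.5620 0.8150 0.6950 -0.7640 -0.5370

o_n = [0.0754, 0.8562, -0.1396]
J₁: ẑ×o_n = [-0.8562, 0.0754, 0.0000], ω = ẑ
J2: z=[-0.3584, 0.9336, 0.0000] o=[0.3548, 0.1362, 0.0000] → [-0.1303, -0.0500, 0.0028, -0.3584, 0.9336, 0.0000]
J3: z=[-0.7647, -0.2936, -0.5736] o=[-0.1991, 0.3306, 0.6389] → [0.5300, -0.7528, -0.3213, -0.7647, -0.2936, -0.5736]
J4: z=[-0.5511, 0.7592, 0.3462] o=[-0.2456, 0.6749, -0.1902] → [-0.0244, 0.1390, -0.3436, -0.5511, 0.7592, 0.3462]
J5: z=[-0.5511, 0.7592, 0.3462] o=[-0.1730, 0.9865, -0.3826] → [0.2296, 0.2199, -0.1168, -0.5511, 0.7592, 0.3462]
J6: z=[-0.4616, -0.6230, 0.6315] o=[-0.4422, 1.0136, -0.5526] → [-0.1579, 0.5175, 0.3951, -0.4616, -0.6230, 0.6315]
q̇ = J⁺·V = [0.2420, 0.5620, 0.8150, 0.6950, -0.7640, -0.5370]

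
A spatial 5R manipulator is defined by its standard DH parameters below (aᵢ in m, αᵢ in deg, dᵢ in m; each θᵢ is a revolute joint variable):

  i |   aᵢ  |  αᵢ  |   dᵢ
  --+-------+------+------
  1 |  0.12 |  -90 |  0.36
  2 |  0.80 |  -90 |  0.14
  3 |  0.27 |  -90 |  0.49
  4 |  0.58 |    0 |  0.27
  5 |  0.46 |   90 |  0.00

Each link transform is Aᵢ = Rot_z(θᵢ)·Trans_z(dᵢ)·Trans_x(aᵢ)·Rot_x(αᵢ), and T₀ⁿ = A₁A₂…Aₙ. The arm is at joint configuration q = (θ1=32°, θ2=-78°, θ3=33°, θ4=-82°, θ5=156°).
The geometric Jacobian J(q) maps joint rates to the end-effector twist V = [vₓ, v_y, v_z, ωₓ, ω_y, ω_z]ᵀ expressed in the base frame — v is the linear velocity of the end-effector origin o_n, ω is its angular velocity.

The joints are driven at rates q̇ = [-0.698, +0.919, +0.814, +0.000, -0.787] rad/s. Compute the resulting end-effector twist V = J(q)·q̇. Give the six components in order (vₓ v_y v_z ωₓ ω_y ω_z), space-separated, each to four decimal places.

o_n = [0.9872, 0.2083, 1.2610]
J₁: ẑ×o_n = [-0.2083, 0.9872, 0.0000], ω = ẑ
J2: z=[-0.5299, 0.8480, 0.0000] o=[0.1018, 0.0636, 0.3600] → [0.7641, 0.4775, -0.8276, -0.5299, 0.8480, 0.0000]
J3: z=[0.8295, 0.5183, -0.2079] o=[0.1686, 0.2705, 1.1425] → [0.0485, -0.2685, -0.4759, 0.8295, 0.5183, -0.2079]
J4: z=[0.3484, -0.7712, -0.5327] o=[0.6929, 0.4247, 1.2621] → [-0.1144, -0.1564, 0.1516, 0.3484, -0.7712, -0.5327]
J5: z=[0.3484, -0.7712, -0.5327] o=[1.2987, 0.4843, 1.0651] → [-0.2982, 0.0977, -0.3364, 0.3484, -0.7712, -0.5327]
V = J·q̇ = [1.1218, -0.5457, -0.8832, -0.0860, 1.8082, -0.4480]

1.1218 -0.5457 -0.8832 -0.0860 1.8082 -0.4480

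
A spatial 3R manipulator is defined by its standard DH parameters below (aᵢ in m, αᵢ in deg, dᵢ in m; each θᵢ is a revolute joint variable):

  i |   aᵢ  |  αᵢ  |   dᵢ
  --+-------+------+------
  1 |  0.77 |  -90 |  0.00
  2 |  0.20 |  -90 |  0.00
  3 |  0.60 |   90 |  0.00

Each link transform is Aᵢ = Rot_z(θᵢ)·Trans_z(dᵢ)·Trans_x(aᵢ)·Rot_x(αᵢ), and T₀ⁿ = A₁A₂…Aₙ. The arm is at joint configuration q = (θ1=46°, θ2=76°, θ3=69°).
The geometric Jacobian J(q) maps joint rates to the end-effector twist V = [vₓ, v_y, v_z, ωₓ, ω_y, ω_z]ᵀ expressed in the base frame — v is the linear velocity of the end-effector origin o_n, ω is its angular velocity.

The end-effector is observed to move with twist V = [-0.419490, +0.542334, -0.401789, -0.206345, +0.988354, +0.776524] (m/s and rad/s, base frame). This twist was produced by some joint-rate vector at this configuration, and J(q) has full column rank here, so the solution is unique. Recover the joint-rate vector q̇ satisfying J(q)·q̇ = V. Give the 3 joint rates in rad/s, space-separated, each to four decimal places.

o_n = [1.0076, 0.2370, -0.4027]
J₁: ẑ×o_n = [-0.2370, 1.0076, 0.0000], ω = ẑ
J2: z=[-0.7193, 0.6947, 0.0000] o=[0.5349, 0.5539, 0.0000] → [-0.2797, -0.2897, -0.1004, -0.7193, 0.6947, 0.0000]
J3: z=[-0.6740, -0.6980, -0.2419] o=[0.5685, 0.5887, -0.1941] → [0.0605, -0.2468, 0.5435, -0.6740, -0.6980, -0.2419]
q̇ = J⁺·V = [0.6350, 0.8350, -0.5850]

0.6350 0.8350 -0.5850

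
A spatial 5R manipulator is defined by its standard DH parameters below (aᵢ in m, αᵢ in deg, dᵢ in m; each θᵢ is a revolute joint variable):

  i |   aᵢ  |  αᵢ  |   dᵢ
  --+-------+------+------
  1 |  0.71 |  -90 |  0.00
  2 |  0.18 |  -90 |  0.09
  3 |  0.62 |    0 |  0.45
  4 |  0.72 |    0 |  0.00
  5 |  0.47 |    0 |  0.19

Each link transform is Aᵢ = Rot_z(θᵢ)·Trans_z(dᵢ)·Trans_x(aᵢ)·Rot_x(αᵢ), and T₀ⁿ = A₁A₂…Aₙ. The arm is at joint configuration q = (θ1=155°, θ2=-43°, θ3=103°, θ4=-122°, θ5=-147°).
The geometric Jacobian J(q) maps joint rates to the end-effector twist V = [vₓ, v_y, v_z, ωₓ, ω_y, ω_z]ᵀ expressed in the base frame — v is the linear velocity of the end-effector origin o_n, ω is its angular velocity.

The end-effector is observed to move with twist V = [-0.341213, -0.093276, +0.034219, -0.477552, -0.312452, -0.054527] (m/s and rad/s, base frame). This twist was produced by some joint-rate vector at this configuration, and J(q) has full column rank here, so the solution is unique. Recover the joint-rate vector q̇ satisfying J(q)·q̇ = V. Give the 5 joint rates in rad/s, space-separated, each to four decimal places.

o_n = [-1.1447, 0.7170, -0.2872]
J₁: ẑ×o_n = [-0.7170, -1.1447, 0.0000], ω = ẑ
J2: z=[-0.4226, -0.9063, 0.0000] o=[-0.6435, 0.3001, 0.0000] → [0.2603, -0.1214, -0.6305, -0.4226, -0.9063, 0.0000]
J3: z=[-0.6181, 0.2882, -0.7314] o=[-0.8008, 0.2741, 0.1228] → [0.2057, -0.0018, -0.1746, -0.6181, 0.2882, -0.7314]
J4: z=[-0.6181, 0.2882, -0.7314] o=[-0.7312, 0.9082, -0.3015] → [-0.1358, 0.3113, 0.2374, -0.6181, 0.2882, -0.7314]
J5: z=[-0.6181, 0.2882, -0.7314] o=[-1.2815, 0.9062, 0.1628] → [-0.2681, -0.3782, 0.0775, -0.6181, 0.2882, -0.7314]
q̇ = J⁺·V = [0.2680, 0.4850, -0.6010, 0.9650, 0.0770]

0.2680 0.4850 -0.6010 0.9650 0.0770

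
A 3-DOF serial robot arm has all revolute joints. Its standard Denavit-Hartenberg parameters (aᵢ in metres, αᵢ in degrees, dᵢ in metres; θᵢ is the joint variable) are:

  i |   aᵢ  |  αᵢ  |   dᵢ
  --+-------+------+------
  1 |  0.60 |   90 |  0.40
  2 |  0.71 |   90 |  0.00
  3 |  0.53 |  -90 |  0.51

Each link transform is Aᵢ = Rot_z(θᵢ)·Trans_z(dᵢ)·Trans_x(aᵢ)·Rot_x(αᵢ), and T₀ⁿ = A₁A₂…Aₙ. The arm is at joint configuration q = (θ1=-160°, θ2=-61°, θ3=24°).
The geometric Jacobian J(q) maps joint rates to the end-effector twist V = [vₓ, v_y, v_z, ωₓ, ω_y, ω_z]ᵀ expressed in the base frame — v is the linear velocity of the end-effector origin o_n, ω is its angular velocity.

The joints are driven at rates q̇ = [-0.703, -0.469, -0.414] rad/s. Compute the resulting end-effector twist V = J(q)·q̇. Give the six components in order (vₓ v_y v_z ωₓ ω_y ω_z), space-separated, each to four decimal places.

o_n = [-0.7624, -0.0481, -0.8917]
J₁: ẑ×o_n = [0.0481, -0.7624, 0.0000], ω = ẑ
J2: z=[-0.3420, 0.9397, 0.0000] o=[-0.5638, -0.2052, 0.4000] → [-1.2138, -0.4418, 0.1329, -0.3420, 0.9397, 0.0000]
J3: z=[0.8219, 0.2991, -0.4848] o=[-0.8873, -0.3229, -0.2210] → [-0.0674, 0.4907, 0.1885, 0.8219, 0.2991, -0.4848]
V = J·q̇ = [0.5634, 0.5400, -0.1404, -0.1798, -0.5646, -0.5023]

0.5634 0.5400 -0.1404 -0.1798 -0.5646 -0.5023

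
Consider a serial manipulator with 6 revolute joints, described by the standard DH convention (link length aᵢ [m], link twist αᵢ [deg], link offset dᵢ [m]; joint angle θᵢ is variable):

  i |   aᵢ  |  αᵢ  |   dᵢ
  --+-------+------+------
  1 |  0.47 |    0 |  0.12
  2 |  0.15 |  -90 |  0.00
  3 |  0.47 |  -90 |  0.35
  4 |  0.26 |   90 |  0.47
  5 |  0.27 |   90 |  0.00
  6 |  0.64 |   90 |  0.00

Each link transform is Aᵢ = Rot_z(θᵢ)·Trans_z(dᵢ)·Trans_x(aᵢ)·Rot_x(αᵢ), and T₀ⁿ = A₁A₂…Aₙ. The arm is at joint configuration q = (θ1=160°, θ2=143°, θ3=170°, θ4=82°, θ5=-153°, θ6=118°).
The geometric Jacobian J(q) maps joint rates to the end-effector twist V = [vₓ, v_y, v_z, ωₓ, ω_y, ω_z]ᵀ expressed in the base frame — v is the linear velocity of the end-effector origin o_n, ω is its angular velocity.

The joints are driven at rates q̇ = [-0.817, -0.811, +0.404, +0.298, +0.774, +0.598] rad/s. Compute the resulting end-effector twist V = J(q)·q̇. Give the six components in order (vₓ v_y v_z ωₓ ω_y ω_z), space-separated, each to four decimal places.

o_n = [-0.8584, 1.0674, 0.4108]
J₁: ẑ×o_n = [-1.0674, -0.8584, 0.0000], ω = ẑ
J2: z=[0.0000, 0.0000, 1.0000] o=[-0.4417, 0.1607, 0.1200] → [-0.9066, -0.4167, 0.0000, 0.0000, 0.0000, 1.0000]
J3: z=[0.8387, 0.5446, 0.0000] o=[-0.3600, 0.0349, 0.1200] → [0.1584, -0.2438, 1.1373, 0.8387, 0.5446, 0.0000]
J4: z=[-0.0946, 0.1456, 0.9848] o=[-0.3185, 0.6138, 0.0384] → [-0.3925, -0.4964, 0.0357, -0.0946, 0.1456, 0.9848]
J5: z=[-0.4144, 0.8937, -0.1720] o=[-0.5983, 0.5719, 0.4950] → [0.0100, 0.0098, 0.0271, -0.4144, 0.8937, -0.1720]
J6: z=[0.3267, 0.3224, 0.8884] o=[-0.3690, 0.6561, 0.3801] → [-0.3555, -0.4448, 0.2921, 0.3267, 0.3224, 0.8884]
V = J·q̇ = [1.3494, 0.5344, 0.6658, 0.1852, 1.1480, -0.9363]

1.3494 0.5344 0.6658 0.1852 1.1480 -0.9363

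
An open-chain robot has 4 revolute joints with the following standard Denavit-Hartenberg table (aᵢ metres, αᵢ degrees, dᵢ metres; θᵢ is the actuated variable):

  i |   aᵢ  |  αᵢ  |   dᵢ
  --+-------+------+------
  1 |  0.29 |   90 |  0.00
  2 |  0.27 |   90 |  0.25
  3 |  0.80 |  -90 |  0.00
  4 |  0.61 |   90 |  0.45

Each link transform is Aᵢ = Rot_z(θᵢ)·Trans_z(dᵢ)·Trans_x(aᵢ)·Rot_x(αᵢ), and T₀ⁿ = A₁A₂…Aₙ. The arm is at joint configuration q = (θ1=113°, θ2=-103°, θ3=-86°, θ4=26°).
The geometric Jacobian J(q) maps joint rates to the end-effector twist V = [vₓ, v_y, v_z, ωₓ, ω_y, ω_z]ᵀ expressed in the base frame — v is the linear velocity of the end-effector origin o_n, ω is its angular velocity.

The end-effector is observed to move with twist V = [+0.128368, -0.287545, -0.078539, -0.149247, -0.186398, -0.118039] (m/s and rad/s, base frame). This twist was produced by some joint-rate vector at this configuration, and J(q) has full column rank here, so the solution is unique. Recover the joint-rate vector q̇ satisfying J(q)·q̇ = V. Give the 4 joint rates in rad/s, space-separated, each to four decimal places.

o_n = [-1.1227, -0.0771, -0.8523]
J₁: ẑ×o_n = [0.0771, -1.1227, 0.0000], ω = ẑ
J2: z=[0.9205, 0.3907, 0.0000] o=[-0.1133, 0.2669, 0.0000] → [-0.3330, 0.7845, 0.0777, 0.9205, 0.3907, 0.0000]
J3: z=[0.3807, -0.8969, 0.2250] o=[0.1405, 0.3087, -0.2631] → [0.6153, -0.0599, -1.2799, 0.3807, -0.8969, 0.2250]
J4: z=[0.1519, -0.1793, -0.9720] o=[-0.5892, -0.0147, -0.3175] → [0.0352, 0.5998, -0.1052, 0.1519, -0.1793, -0.9720]
q̇ = J⁺·V = [0.3370, -0.2430, 0.0080, 0.4700]

0.3370 -0.2430 0.0080 0.4700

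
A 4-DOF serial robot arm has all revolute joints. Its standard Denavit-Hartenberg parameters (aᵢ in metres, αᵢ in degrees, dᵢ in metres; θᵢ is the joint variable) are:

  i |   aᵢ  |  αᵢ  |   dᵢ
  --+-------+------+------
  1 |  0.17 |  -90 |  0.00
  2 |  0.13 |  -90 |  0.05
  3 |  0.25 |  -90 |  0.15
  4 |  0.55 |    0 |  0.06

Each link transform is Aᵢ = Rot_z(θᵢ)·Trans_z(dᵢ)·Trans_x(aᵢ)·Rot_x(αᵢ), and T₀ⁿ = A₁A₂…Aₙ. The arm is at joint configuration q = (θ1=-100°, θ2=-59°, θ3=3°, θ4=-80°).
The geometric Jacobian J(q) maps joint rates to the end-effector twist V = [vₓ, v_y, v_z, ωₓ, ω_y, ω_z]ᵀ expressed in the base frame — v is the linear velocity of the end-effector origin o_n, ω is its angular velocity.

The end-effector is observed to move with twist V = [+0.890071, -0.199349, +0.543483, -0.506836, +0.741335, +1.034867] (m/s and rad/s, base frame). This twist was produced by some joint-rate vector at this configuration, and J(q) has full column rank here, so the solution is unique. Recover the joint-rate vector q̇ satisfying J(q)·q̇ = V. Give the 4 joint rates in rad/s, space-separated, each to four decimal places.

0.6550 -0.5310 -0.7460 0.0970

o_n = [-0.2022, -0.9858, 0.0483]
J₁: ẑ×o_n = [0.9858, -0.2022, 0.0000], ω = ẑ
J2: z=[0.9848, -0.1736, 0.0000] o=[-0.0295, -0.1674, 0.0000] → [-0.0084, -0.0475, -0.8359, 0.9848, -0.1736, 0.0000]
J3: z=[-0.1488, -0.8441, -0.5150] o=[0.0081, -0.2420, 0.1114] → [-0.3297, 0.0989, -0.0669, -0.1488, -0.8441, -0.5150]
J4: z=[-0.9788, 0.2000, -0.0449] o=[-0.0494, -0.4930, 0.2482] → [-0.0621, -0.1888, 0.5128, -0.9788, 0.2000, -0.0449]
q̇ = J⁺·V = [0.6550, -0.5310, -0.7460, 0.0970]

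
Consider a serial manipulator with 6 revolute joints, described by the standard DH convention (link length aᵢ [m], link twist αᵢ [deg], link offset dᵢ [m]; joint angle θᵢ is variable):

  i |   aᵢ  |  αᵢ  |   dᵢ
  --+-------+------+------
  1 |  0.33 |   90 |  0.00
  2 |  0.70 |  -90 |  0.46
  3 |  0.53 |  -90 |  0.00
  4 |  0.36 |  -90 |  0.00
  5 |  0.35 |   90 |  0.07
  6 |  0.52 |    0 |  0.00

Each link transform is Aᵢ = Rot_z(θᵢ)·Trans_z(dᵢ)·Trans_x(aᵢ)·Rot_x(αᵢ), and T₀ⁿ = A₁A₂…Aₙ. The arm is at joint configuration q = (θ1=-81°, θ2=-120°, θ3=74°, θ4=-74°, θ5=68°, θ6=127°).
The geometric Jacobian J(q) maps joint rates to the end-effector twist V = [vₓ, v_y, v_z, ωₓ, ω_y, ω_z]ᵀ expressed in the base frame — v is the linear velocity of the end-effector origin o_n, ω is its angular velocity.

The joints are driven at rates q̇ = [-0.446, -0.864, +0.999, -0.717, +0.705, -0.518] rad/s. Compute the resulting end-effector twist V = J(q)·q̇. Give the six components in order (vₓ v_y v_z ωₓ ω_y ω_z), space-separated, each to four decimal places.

0.3075 -0.1259 0.7996 1.0893 0.3912 -1.5061

o_n = [0.5814, 0.0846, -1.0101]
J₁: ẑ×o_n = [-0.0846, 0.5814, 0.0000], ω = ẑ
J2: z=[-0.9877, -0.1564, 0.0000] o=[0.0516, -0.3259, 0.0000] → [0.1580, -0.9977, -0.3226, -0.9877, -0.1564, 0.0000]
J3: z=[0.1355, -0.8554, -0.5000] o=[-0.4575, -0.0522, -0.6062] → [0.4139, -0.4647, 0.9071, 0.1355, -0.8554, -0.5000]
J4: z=[0.3474, -0.4316, 0.8325] o=[0.0343, 0.0996, -0.7327] → [0.1322, 0.5518, 0.2309, 0.3474, -0.4316, 0.8325]
J5: z=[0.8546, 0.5112, -0.0916] o=[0.1733, -0.1679, -0.9294] → [-0.0181, 0.0315, 0.0072, 0.8546, 0.5112, -0.0916]
J6: z=[0.4880, -0.8508, -0.1948] o=[0.1709, -0.0895, -1.2777] → [-0.1937, -0.2105, 0.4342, 0.4880, -0.8508, -0.1948]
V = J·q̇ = [0.3075, -0.1259, 0.7996, 1.0893, 0.3912, -1.5061]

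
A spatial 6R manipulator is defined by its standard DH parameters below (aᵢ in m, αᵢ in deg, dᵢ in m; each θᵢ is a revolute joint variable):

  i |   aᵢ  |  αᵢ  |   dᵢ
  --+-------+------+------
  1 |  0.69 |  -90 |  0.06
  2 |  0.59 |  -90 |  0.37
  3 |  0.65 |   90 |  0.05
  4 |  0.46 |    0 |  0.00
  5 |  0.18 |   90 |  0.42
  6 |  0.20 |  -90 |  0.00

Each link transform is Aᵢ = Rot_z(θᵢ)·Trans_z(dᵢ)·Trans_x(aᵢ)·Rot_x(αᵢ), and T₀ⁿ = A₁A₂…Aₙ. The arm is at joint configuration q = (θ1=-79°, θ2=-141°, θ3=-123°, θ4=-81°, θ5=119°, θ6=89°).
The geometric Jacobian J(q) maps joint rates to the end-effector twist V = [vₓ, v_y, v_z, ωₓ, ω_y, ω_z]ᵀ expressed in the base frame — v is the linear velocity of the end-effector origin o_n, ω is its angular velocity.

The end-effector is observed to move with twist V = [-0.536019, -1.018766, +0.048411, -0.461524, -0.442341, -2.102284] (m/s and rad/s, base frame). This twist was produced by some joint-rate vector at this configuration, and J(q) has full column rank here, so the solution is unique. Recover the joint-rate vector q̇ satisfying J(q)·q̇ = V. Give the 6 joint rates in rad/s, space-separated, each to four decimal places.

-0.7130 -0.4050 -0.2070 0.7290 0.3020 0.8310

o_n = [0.9014, -0.6591, -0.4194]
J₁: ẑ×o_n = [0.6591, 0.9014, -0.0000], ω = ẑ
J2: z=[0.9816, 0.1908, 0.0000] o=[0.1317, -0.6773, 0.0600] → [-0.0915, 0.4706, -0.1290, 0.9816, 0.1908, 0.0000]
J3: z=[0.1201, -0.6178, 0.7771] o=[0.4074, -0.1566, 0.4313] → [0.9160, 0.4861, 0.2449, 0.1201, -0.6178, 0.7771]
J4: z=[-0.4103, -0.7437, -0.5278] o=[1.0010, -0.3536, 0.2474] → [0.3346, -0.2210, 0.0513, -0.4103, -0.7437, -0.5278]
J5: z=[-0.4103, -0.7437, -0.5278] o=[1.0115, -0.0913, -0.1304] → [-0.0848, -0.0605, 0.1511, -0.4103, -0.7437, -0.5278]
J6: z=[0.4619, 0.3295, -0.8234] o=[0.9807, -0.5083, -0.3145] → [-0.1587, 0.1137, -0.0435, 0.4619, 0.3295, -0.8234]
q̇ = J⁺·V = [-0.7130, -0.4050, -0.2070, 0.7290, 0.3020, 0.8310]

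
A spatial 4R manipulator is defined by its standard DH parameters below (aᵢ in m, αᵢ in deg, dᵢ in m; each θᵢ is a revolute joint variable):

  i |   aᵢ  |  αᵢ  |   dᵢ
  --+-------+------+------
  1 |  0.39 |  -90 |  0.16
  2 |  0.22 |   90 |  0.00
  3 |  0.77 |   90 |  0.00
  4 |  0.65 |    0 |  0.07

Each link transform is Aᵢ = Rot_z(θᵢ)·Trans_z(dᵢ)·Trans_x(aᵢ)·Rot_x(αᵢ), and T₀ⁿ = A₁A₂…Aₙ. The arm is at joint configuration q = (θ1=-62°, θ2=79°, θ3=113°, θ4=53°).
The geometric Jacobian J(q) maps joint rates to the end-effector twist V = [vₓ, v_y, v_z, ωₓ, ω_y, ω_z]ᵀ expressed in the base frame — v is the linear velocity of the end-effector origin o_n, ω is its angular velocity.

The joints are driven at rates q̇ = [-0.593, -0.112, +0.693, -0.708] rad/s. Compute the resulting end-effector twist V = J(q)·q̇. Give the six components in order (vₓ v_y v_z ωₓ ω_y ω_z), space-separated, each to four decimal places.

o_n = [1.3751, -0.2511, 0.4252]
J₁: ẑ×o_n = [0.2511, 1.3751, -0.0000], ω = ẑ
J2: z=[0.8829, 0.4695, 0.0000] o=[0.1831, -0.3443, 0.1600] → [0.1245, -0.2342, -0.4773, 0.8829, 0.4695, 0.0000]
J3: z=[0.4608, -0.8667, 0.1908] o=[0.2028, -0.3814, -0.0560] → [-0.4419, 0.0019, 1.0761, 0.4608, -0.8667, 0.1908]
J4: z=[0.4275, 0.0284, -0.9036] o=[0.8017, 0.0020, 0.2394] → [-0.2235, -0.5976, -0.1245, 0.4275, 0.0284, -0.9036]
V = J·q̇ = [-0.3109, -0.3648, 0.8873, -0.0822, -0.6733, 0.1790]

-0.3109 -0.3648 0.8873 -0.0822 -0.6733 0.1790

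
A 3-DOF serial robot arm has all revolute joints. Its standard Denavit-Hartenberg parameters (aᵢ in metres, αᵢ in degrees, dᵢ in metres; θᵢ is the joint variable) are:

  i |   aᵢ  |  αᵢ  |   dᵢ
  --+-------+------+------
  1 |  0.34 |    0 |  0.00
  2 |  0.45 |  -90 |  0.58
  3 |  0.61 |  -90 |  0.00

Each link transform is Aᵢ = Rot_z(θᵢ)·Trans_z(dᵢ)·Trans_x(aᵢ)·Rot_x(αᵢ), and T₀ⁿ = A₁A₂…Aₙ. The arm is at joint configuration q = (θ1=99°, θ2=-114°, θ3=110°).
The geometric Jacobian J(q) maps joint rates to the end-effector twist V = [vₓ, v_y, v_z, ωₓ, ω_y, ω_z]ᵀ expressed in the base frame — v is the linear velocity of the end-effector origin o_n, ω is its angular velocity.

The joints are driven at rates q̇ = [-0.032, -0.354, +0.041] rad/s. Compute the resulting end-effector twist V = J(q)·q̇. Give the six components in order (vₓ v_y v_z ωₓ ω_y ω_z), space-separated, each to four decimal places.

-0.0361 -0.0822 0.0086 0.0106 0.0396 -0.3860

o_n = [0.1800, 0.2733, 0.0068]
J₁: ẑ×o_n = [-0.2733, 0.1800, 0.0000], ω = ẑ
J2: z=[0.0000, 0.0000, 1.0000] o=[-0.0532, 0.3358, 0.0000] → [0.0625, 0.2331, -0.0000, 0.0000, 0.0000, 1.0000]
J3: z=[0.2588, 0.9659, 0.0000] o=[0.3815, 0.2193, 0.5800] → [-0.5537, 0.1484, 0.2086, 0.2588, 0.9659, 0.0000]
V = J·q̇ = [-0.0361, -0.0822, 0.0086, 0.0106, 0.0396, -0.3860]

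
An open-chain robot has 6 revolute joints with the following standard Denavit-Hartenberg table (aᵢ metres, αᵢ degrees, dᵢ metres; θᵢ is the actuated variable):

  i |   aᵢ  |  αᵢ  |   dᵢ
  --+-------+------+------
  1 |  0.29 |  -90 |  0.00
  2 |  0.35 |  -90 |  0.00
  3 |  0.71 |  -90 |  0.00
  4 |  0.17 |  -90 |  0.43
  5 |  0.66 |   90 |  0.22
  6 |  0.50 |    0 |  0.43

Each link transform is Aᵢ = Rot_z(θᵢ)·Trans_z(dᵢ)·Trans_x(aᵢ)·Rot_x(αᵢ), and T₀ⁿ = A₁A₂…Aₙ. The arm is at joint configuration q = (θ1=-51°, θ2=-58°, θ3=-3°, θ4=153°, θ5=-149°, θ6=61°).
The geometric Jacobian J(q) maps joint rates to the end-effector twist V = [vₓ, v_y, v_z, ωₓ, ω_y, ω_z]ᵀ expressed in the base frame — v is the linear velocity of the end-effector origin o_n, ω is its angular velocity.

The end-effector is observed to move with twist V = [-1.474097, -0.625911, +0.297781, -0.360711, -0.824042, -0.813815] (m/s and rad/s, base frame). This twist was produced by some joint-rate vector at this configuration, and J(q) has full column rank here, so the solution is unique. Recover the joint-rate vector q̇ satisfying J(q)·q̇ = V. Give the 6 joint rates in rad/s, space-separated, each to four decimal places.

-0.1990 -0.3300 0.8820 -0.1870 -0.0350 -0.7460

o_n = [0.8410, -1.7782, 0.7824]
J₁: ẑ×o_n = [1.7782, 0.8410, -0.0000], ω = ẑ
J2: z=[0.7771, 0.6293, 0.0000] o=[0.1825, -0.2254, 0.0000] → [0.4924, -0.6081, -1.6212, 0.7771, 0.6293, 0.0000]
J3: z=[0.5337, -0.6591, -0.5299] o=[0.2992, -0.3695, 0.2968] → [-1.0665, -0.5463, -0.3947, 0.5337, -0.6591, -0.5299]
J4: z=[-0.7586, -0.6500, 0.0444] o=[0.5646, -0.6381, 0.8981] → [0.1258, -0.0755, 1.0446, -0.7586, -0.6500, 0.0444]
J5: z=[0.3059, -0.4155, -0.8566] o=[0.1405, -0.8095, 0.8298] → [-0.8102, -0.5855, -0.0053, 0.3059, -0.4155, -0.8566]
J6: z=[0.9466, 0.2295, 0.2267] o=[0.2754, -1.4818, 0.9472] → [0.0294, 0.2842, -0.4103, 0.9466, 0.2295, 0.2267]
q̇ = J⁺·V = [-0.1990, -0.3300, 0.8820, -0.1870, -0.0350, -0.7460]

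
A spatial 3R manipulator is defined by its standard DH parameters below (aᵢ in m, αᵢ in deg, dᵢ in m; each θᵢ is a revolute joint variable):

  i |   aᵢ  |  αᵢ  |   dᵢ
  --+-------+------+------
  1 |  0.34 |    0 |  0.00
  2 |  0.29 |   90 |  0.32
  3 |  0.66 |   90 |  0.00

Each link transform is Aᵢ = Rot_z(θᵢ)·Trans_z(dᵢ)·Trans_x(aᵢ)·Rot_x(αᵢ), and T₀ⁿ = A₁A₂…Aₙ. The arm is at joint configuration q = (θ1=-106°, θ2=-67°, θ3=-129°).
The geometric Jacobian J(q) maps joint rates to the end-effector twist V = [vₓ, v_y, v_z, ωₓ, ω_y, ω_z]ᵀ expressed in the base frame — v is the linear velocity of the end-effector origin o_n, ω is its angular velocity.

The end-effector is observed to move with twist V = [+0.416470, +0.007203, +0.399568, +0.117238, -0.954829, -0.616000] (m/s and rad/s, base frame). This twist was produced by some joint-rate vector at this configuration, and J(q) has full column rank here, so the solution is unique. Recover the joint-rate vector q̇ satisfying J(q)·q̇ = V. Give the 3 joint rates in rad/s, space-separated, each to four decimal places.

-0.2530 -0.3630 -0.9620

o_n = [0.0307, -0.3116, -0.1929]
J₁: ẑ×o_n = [0.3116, 0.0307, -0.0000], ω = ẑ
J2: z=[0.0000, 0.0000, 1.0000] o=[-0.0937, -0.3268, 0.0000] → [-0.0153, 0.1244, 0.0000, 0.0000, 0.0000, 1.0000]
J3: z=[-0.1219, 0.9925, 0.0000] o=[-0.3816, -0.3622, 0.3200] → [-0.5091, -0.0625, -0.4154, -0.1219, 0.9925, 0.0000]
q̇ = J⁺·V = [-0.2530, -0.3630, -0.9620]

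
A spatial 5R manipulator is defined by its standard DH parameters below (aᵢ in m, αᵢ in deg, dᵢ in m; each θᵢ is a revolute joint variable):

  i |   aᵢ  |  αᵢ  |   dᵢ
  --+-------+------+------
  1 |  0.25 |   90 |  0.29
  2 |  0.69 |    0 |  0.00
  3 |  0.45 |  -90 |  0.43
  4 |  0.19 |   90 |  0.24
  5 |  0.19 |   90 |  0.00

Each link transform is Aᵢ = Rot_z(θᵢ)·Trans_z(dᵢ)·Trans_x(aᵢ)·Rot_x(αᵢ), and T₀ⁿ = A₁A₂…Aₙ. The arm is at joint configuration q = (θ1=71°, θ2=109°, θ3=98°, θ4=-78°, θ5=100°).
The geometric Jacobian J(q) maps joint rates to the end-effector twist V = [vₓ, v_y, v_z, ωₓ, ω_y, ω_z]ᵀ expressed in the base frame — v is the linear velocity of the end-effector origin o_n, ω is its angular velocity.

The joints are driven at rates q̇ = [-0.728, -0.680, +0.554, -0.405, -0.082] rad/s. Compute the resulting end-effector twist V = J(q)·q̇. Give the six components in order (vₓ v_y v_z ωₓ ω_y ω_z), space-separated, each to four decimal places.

o_n = [0.4832, -0.3893, 0.3427]
J₁: ẑ×o_n = [0.3893, 0.4832, -0.0000], ω = ẑ
J2: z=[0.9455, -0.3256, 0.0000] o=[0.0814, 0.2364, 0.2900] → [-0.0172, -0.0499, -0.4608, 0.9455, -0.3256, 0.0000]
J3: z=[0.9455, -0.3256, 0.0000] o=[0.0083, 0.0240, 0.9424] → [0.1952, 0.5670, -0.2361, 0.9455, -0.3256, 0.0000]
J4: z=[0.1478, 0.4293, -0.8910] o=[0.2843, -0.4951, 0.7381] → [-0.0754, -0.1188, -0.0697, 0.1478, 0.4293, -0.8910]
J5: z=[0.4803, 0.7564, 0.4441] o=[0.4840, -0.4859, 0.5063] → [-0.1666, 0.0782, 0.0471, 0.4803, 0.7564, 0.4441]
V = J·q̇ = [-0.1194, 0.0380, 0.2069, -0.2184, -0.1948, -0.4036]

-0.1194 0.0380 0.2069 -0.2184 -0.1948 -0.4036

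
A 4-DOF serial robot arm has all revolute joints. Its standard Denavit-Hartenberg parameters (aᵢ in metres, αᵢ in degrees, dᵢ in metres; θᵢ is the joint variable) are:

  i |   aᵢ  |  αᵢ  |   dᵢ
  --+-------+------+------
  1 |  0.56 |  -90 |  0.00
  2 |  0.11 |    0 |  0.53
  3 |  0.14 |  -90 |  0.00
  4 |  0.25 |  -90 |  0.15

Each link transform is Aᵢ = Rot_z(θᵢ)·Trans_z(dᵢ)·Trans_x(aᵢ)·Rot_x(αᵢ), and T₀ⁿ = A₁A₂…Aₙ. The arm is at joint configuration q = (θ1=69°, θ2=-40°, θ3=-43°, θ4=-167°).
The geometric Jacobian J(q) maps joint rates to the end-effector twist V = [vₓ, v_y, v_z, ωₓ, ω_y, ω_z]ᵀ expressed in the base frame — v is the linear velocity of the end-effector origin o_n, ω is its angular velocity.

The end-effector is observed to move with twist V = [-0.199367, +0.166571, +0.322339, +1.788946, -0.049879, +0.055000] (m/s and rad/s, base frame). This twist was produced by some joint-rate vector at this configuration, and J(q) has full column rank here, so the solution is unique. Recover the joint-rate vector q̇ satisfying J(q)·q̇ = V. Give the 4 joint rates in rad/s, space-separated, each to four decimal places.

0.1280 -0.6990 -0.9890 0.5990

o_n = [-0.2676, 0.9388, -0.0504]
J₁: ẑ×o_n = [-0.9388, -0.2676, 0.0000], ω = ẑ
J2: z=[-0.9336, 0.3584, 0.0000] o=[0.2007, 0.5228, 0.0000] → [-0.0181, -0.0470, -0.2205, -0.9336, 0.3584, 0.0000]
J3: z=[-0.9336, 0.3584, 0.0000] o=[-0.2639, 0.7914, 0.0707] → [-0.0434, -0.1131, -0.1363, -0.9336, 0.3584, 0.0000]
J4: z=[0.3557, 0.9266, -0.1219] o=[-0.2578, 0.8073, 0.2097] → [-0.2250, 0.0937, 0.0558, 0.3557, 0.9266, -0.1219]
q̇ = J⁺·V = [0.1280, -0.6990, -0.9890, 0.5990]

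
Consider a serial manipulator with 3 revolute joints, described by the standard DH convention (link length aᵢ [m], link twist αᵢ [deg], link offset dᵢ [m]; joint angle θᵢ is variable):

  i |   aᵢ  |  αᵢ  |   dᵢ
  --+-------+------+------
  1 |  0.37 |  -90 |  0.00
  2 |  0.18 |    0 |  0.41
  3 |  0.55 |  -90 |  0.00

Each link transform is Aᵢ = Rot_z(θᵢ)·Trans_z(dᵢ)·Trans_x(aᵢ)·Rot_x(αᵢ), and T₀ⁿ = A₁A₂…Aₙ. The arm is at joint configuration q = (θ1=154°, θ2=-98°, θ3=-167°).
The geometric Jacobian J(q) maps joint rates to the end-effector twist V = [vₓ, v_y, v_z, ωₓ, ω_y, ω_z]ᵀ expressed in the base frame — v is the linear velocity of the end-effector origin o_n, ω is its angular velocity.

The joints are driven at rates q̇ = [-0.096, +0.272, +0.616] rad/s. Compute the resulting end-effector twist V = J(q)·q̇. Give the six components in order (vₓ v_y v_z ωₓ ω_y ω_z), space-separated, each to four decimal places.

o_n = [-0.4467, -0.2383, -0.3697]
J₁: ẑ×o_n = [0.2383, -0.4467, 0.0000], ω = ẑ
J2: z=[-0.4384, -0.8988, 0.0000] o=[-0.3326, 0.1622, 0.0000] → [0.3322, -0.1620, 0.0730, -0.4384, -0.8988, 0.0000]
J3: z=[-0.4384, -0.8988, 0.0000] o=[-0.4898, -0.2173, 0.1782] → [0.4925, -0.2402, 0.0479, -0.4384, -0.8988, 0.0000]
V = J·q̇ = [0.3708, -0.1492, 0.0494, -0.3893, -0.7981, -0.0960]

0.3708 -0.1492 0.0494 -0.3893 -0.7981 -0.0960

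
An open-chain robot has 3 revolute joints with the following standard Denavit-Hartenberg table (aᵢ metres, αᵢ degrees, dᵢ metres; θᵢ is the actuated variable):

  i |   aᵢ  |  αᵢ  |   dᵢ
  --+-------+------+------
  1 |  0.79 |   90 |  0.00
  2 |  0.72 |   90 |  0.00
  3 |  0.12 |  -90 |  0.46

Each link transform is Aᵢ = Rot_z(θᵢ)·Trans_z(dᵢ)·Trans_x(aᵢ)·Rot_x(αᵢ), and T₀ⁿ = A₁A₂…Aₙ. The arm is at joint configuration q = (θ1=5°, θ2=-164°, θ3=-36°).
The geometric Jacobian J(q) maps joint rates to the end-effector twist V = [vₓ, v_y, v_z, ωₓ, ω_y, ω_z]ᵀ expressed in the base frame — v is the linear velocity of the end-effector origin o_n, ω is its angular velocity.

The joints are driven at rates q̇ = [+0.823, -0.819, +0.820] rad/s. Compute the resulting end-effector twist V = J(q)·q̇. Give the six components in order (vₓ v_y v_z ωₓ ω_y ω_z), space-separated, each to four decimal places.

0.0795 -0.1739 0.7312 -0.2965 0.7962 1.6112

o_n = [-0.1279, 0.0596, 0.2170]
J₁: ẑ×o_n = [-0.0596, -0.1279, 0.0000], ω = ẑ
J2: z=[0.0872, -0.9962, 0.0000] o=[0.7870, 0.0689, 0.0000] → [-0.2161, -0.0189, -0.9122, 0.0872, -0.9962, 0.0000]
J3: z=[-0.2746, -0.0240, 0.9613] o=[0.0975, 0.0085, -0.1985] → [-0.0591, -0.1026, -0.0194, -0.2746, -0.0240, 0.9613]
V = J·q̇ = [0.0795, -0.1739, 0.7312, -0.2965, 0.7962, 1.6112]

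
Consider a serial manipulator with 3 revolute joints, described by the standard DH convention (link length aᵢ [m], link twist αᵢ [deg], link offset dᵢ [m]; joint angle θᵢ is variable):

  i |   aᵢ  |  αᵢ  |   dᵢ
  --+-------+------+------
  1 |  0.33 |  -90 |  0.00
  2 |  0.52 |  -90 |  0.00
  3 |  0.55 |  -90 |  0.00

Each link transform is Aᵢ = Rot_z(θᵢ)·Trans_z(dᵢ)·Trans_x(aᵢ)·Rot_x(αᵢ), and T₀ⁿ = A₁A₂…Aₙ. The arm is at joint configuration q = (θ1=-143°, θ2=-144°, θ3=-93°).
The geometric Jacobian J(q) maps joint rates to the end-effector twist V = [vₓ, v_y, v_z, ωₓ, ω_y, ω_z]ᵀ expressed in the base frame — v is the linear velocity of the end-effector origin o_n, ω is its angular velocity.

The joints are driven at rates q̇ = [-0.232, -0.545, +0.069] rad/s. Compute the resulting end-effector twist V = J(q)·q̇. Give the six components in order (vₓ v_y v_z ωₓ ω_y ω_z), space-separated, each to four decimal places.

0.0590 0.0224 -0.1943 -0.3604 0.4108 -0.1762

o_n = [0.3844, -0.3981, 0.2887]
J₁: ẑ×o_n = [0.3981, 0.3844, -0.0000], ω = ẑ
J2: z=[0.6018, -0.7986, 0.0000] o=[-0.2635, -0.1986, 0.0000] → [-0.2306, -0.1738, 0.3974, 0.6018, -0.7986, 0.0000]
J3: z=[-0.4694, -0.3537, 0.8090] o=[0.0724, 0.0546, 0.3056] → [0.3722, 0.2444, 0.3228, -0.4694, -0.3537, 0.8090]
V = J·q̇ = [0.0590, 0.0224, -0.1943, -0.3604, 0.4108, -0.1762]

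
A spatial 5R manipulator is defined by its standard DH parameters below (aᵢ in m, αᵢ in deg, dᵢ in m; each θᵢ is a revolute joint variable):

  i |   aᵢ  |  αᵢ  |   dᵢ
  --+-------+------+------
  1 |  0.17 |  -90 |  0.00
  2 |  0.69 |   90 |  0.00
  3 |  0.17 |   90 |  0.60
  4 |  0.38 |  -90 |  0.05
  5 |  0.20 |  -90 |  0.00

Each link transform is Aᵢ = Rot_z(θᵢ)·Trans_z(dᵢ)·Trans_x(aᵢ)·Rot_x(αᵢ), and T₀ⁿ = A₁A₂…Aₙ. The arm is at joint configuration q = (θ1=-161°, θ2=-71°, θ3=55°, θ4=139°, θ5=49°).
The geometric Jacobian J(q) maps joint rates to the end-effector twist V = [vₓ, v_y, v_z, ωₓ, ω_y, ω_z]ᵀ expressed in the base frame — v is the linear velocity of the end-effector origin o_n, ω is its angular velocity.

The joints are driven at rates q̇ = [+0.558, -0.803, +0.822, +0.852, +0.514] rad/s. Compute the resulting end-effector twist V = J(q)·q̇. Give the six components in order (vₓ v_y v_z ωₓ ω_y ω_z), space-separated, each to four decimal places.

-0.0012 0.6637 -0.7904 -0.2777 1.5626 1.1763

o_n = [0.4880, 0.2938, 0.7617]
J₁: ẑ×o_n = [-0.2938, 0.4880, 0.0000], ω = ẑ
J2: z=[0.3256, -0.9455, 0.0000] o=[-0.1607, -0.0553, 0.0000] → [-0.7202, -0.2480, 0.7270, 0.3256, -0.9455, 0.0000]
J3: z=[0.8940, 0.3078, 0.3256] o=[-0.3731, -0.1285, 0.6524] → [-0.1038, 0.1826, 0.1124, 0.8940, 0.3078, 0.3256]
J4: z=[-0.4389, 0.4555, 0.7745] o=[0.1786, -0.0858, 0.9399] → [-0.3751, 0.1614, -0.3075, -0.4389, 0.4555, 0.7745]
J5: z=[-0.7338, 0.3157, -0.6015] o=[0.3537, 0.2533, 0.9043] → [-0.0207, -0.1854, -0.0721, -0.7338, 0.3157, -0.6015]
V = J·q̇ = [-0.0012, 0.6637, -0.7904, -0.2777, 1.5626, 1.1763]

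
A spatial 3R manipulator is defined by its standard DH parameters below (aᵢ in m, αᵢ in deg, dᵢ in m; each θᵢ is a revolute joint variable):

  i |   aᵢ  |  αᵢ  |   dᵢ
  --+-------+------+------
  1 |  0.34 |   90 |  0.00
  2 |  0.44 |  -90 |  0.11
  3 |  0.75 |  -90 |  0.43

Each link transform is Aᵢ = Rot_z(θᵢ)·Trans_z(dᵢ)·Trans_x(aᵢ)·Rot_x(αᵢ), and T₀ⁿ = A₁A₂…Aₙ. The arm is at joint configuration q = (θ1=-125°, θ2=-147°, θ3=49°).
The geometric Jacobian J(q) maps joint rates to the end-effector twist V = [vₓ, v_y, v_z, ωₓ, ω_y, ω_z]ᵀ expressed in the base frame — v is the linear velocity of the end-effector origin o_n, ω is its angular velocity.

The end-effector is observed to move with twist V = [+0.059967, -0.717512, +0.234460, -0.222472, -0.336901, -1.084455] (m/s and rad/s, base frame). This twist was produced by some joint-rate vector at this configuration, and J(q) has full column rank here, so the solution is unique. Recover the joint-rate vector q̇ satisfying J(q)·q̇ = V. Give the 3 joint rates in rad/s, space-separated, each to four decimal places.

-0.4630 -0.0110 0.7410

o_n = [0.4926, -0.0916, -0.8683]
J₁: ẑ×o_n = [0.0916, 0.4926, -0.0000], ω = ẑ
J2: z=[-0.8192, 0.5736, 0.0000] o=[-0.1950, -0.2785, 0.0000] → [-0.4980, -0.7112, -0.5475, -0.8192, 0.5736, 0.0000]
J3: z=[-0.3124, -0.4461, -0.8387] o=[-0.0735, 0.0869, -0.2396] → [0.1308, -0.6711, 0.3083, -0.3124, -0.4461, -0.8387]
q̇ = J⁺·V = [-0.4630, -0.0110, 0.7410]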